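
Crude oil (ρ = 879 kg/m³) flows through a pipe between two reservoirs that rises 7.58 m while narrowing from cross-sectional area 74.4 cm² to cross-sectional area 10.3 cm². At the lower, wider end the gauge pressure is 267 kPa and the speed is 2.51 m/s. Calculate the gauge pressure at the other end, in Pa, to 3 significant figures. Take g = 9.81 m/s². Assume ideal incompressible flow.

59900 Pa

By continuity, v₂ = v₁·A₁/A₂ = 2.51·(74.4/10.3) = 18.1 m/s.
Applying Bernoulli between the two ends and solving for P₂: P₂ = P₁ + ½ρ(v₁² − v₂²) − ρgΔh.
P₂ = 267000 + ½·879·(2.51² − 18.1²) − 879·9.81·(+7.58) = 267000 + (-142000) − (65400) = 59900 Pa.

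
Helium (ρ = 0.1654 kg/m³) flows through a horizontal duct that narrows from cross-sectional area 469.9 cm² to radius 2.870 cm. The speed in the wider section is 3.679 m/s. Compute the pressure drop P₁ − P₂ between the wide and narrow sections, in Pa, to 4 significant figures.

ΔP ≈ 368.0 Pa

The volume flow rate is constant, so v₂ = (A₁/A₂)v₁ = (469.9/25.88)·3.679 = 66.81 m/s.
The pipe is horizontal, so Bernoulli reduces to P₁ + ½ρv₁² = P₂ + ½ρv₂².
P₁ − P₂ = ½·0.1654·(66.81² − 3.679²) = ½·0.1654·4450 = 368.0 Pa.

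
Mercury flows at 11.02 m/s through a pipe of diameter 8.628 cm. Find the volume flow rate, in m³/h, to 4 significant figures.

Q = A·v = 0.005847 m² × 11.02 m/s = 0.06443 m³/s.
Converting: 0.06443 m³/s × 3600 = 231.9 m³/h.

Q = 231.9 m³/h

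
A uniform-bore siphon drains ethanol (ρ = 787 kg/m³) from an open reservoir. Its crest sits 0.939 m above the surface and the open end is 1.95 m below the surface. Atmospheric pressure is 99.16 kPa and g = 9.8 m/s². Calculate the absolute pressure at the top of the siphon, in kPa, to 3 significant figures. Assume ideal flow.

P_top = 76.9 kPa

Bernoulli surface→outlet gives ½v² = g·h_out, so v = √(2·9.8·1.95) = 6.18 m/s.
The bore is uniform, so the speed at the crest is the same v. Bernoulli surface→crest: P_atm = P_top + ½ρv² + ρg·h_top.
P_top = 99160 − ½·787·6.18² − 787·9.8·0.939 = 76900 Pa.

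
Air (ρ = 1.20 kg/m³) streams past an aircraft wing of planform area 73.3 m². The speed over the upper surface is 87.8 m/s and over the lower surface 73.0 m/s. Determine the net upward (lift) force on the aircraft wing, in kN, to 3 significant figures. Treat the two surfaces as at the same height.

F ≈ 105 kN

With equal heights on the two surfaces, Bernoulli gives P_lower − P_upper = ½ρ(v_upper² − v_lower²).
ΔP = ½·1.20·(87.8² − 73.0²) = 1430 Pa.
Lift = ΔP · A = 1430 × 73.3 = 105000 N.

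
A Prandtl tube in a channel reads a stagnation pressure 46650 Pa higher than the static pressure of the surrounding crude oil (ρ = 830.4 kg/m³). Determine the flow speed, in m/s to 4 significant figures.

At the stagnation point the flow is brought to rest, so Bernoulli gives P_stag − P_static = ½ρv².
v = √(2ΔP/ρ) = √(2·46650/830.4) = 10.60 m/s.

v ≈ 10.60 m/s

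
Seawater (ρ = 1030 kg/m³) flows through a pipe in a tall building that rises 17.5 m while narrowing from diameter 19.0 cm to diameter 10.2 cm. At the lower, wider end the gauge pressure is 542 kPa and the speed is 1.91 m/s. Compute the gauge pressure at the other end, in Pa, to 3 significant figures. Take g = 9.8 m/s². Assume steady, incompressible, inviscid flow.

345000 Pa

By continuity, v₂ = v₁·A₁/A₂ = 1.91·(284/81.7) = 6.63 m/s.
Applying Bernoulli between the two ends and solving for P₂: P₂ = P₁ + ½ρ(v₁² − v₂²) − ρgΔh.
P₂ = 542000 + ½·1030·(1.91² − 6.63²) − 1030·9.8·(+17.5) = 542000 + (-20700) − (177000) = 345000 Pa.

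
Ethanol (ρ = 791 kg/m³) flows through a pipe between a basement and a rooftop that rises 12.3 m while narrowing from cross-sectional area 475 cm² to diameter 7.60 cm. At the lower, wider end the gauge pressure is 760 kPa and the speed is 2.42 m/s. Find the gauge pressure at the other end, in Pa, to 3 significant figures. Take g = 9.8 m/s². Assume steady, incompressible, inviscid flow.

By continuity, v₂ = v₁·A₁/A₂ = 2.42·(475/45.4) = 25.3 m/s.
Energy conservation along the streamline gives P₂ = P₁ − ½ρ(v₂² − v₁²) − ρg(h₂ − h₁).
P₂ = 760000 + ½·791·(2.42² − 25.3²) − 791·9.8·(+12.3) = 760000 + (-252000) − (95300) = 413000 Pa.

413000 Pa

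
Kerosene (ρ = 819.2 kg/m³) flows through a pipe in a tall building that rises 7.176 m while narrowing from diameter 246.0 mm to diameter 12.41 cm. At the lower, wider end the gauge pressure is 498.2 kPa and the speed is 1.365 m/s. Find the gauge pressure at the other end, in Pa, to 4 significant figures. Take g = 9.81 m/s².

Mass conservation (A₁v₁ = A₂v₂) gives v₂ = 1.365 × 475.3/121.0 = 5.364 m/s.
Bernoulli: P₁ + ½ρv₁² + ρg h₁ = P₂ + ½ρv₂² + ρg h₂, so P₂ = P₁ + ½ρ(v₁² − v₂²) − ρg(h₂ − h₁).
P₂ = 498200 + ½·819.2·(1.365² − 5.364²) − 819.2·9.81·(+7.176) = 498200 + (-11020) − (57670) = 429500 Pa.

P₂ ≈ 429500 Pa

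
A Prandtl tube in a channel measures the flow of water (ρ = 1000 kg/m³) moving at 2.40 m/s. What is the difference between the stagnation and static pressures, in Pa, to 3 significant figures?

ΔP ≈ 2880 Pa

Bernoulli between the free stream and the stagnation point: ½ρv² = P_stag − P_static.
ΔP = ½·1000·2.40² = 2880 Pa.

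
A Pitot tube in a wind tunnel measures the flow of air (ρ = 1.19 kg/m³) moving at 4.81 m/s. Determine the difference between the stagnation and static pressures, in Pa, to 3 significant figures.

ΔP ≈ 13.8 Pa

Bernoulli between the free stream and the stagnation point: ½ρv² = P_stag − P_static.
ΔP = ½·1.19·4.81² = 13.8 Pa.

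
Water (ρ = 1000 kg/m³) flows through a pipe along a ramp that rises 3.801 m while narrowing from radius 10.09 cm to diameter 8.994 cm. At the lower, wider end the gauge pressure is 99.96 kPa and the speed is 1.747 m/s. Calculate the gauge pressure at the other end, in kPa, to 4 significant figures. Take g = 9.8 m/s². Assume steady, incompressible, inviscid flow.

P₂ = 25.56 kPa

The volume flow rate is constant, so v₂ = (A₁/A₂)v₁ = (319.8/63.53)·1.747 = 8.795 m/s.
Bernoulli: P₁ + ½ρv₁² + ρg h₁ = P₂ + ½ρv₂² + ρg h₂, so P₂ = P₁ + ½ρ(v₁² − v₂²) − ρg(h₂ − h₁).
P₂ = 99960 + ½·1000·(1.747² − 8.795²) − 1000·9.8·(+3.801) = 99960 + (-37150) − (37250) = 25560 Pa.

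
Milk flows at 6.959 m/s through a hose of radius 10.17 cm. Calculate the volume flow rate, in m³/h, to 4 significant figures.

Q = A·v = 0.03249 m² × 6.959 m/s = 0.2261 m³/s.
Converting: 0.2261 m³/s × 3600 = 814.0 m³/h.

Q = 814.0 m³/h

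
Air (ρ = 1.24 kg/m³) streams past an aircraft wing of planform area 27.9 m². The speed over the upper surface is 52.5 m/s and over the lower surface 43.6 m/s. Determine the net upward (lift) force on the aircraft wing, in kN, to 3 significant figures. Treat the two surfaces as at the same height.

With equal heights on the two surfaces, Bernoulli gives P_lower − P_upper = ½ρ(v_upper² − v_lower²).
ΔP = ½·1.24·(52.5² − 43.6²) = 530 Pa.
Lift = ΔP · A = 530 × 27.9 = 14800 N.

F ≈ 14.8 kN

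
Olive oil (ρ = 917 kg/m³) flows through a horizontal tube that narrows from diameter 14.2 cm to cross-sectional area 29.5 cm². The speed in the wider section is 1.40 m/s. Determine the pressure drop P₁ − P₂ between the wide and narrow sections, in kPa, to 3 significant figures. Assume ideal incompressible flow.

The volume flow rate is constant, so v₂ = (A₁/A₂)v₁ = (158/29.5)·1.40 = 7.52 m/s.
The pipe is horizontal, so Bernoulli reduces to P₁ + ½ρv₁² = P₂ + ½ρv₂².
P₁ − P₂ = ½·917·(7.52² − 1.40²) = ½·917·54.5 = 25000 Pa.

ΔP ≈ 25.0 kPa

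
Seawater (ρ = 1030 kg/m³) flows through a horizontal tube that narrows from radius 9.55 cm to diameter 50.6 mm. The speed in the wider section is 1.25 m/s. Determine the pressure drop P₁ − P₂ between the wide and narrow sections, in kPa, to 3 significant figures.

Mass conservation (A₁v₁ = A₂v₂) gives v₂ = 1.25 × 287/20.1 = 17.8 m/s.
Bernoulli (h₁ = h₂): P₁ − P₂ = ½ρ(v₂² − v₁²).
P₁ − P₂ = ½·1030·(17.8² − 1.25²) = ½·1030·316 = 163000 Pa.

ΔP ≈ 163 kPa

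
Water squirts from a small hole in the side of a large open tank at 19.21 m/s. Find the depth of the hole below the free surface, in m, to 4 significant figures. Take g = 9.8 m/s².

For a small hole in a large open tank, ½v² = gh, giving h = v²/(2g).
h = 19.21²/(2·9.8) = 369.0/19.60 = 18.83 m.

h ≈ 18.83 m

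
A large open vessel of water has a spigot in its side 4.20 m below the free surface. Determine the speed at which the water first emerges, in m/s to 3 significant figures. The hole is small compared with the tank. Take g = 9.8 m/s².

The surface is effectively still and both ends are open, so ½v² = gh and v = √(2·9.8·4.20) = 9.07 m/s.

v = 9.07 m/s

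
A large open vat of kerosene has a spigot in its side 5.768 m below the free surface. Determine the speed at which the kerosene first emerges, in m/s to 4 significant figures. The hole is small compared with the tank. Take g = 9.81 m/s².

v = 10.64 m/s

Bernoulli from surface to hole (P equal, v_surface ≈ 0): v = √(2gh) = √(2×9.81×5.768) = 10.64 m/s.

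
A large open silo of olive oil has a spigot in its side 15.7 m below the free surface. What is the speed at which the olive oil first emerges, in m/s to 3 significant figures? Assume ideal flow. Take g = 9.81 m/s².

17.6 m/s

Torricelli's result v = √(2gh) gives v = √(2·9.81·15.7) = 17.6 m/s.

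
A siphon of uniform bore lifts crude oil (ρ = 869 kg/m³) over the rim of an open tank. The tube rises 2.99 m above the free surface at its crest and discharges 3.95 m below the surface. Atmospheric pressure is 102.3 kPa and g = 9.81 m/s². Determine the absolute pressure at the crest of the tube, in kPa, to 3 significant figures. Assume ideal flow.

Bernoulli surface→outlet gives ½v² = g·h_out, so v = √(2·9.81·3.95) = 8.80 m/s.
The bore is uniform, so the speed at the crest is the same v. Bernoulli surface→crest: P_atm = P_top + ½ρv² + ρg·h_top.
P_top = 102300 − ½·869·8.80² − 869·9.81·2.99 = 43100 Pa.

P_top ≈ 43.1 kPa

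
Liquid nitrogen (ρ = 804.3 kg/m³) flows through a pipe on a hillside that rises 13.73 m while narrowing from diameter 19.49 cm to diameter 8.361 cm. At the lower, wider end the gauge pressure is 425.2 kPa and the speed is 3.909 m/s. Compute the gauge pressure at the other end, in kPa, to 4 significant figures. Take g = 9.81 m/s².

P₂ = 141.6 kPa

The volume flow rate is constant, so v₂ = (A₁/A₂)v₁ = (298.3/54.90)·3.909 = 21.24 m/s.
Bernoulli: P₁ + ½ρv₁² + ρg h₁ = P₂ + ½ρv₂² + ρg h₂, so P₂ = P₁ + ½ρ(v₁² − v₂²) − ρg(h₂ − h₁).
P₂ = 425200 + ½·804.3·(3.909² − 21.24²) − 804.3·9.81·(+13.73) = 425200 + (-175300) − (108300) = 141600 Pa.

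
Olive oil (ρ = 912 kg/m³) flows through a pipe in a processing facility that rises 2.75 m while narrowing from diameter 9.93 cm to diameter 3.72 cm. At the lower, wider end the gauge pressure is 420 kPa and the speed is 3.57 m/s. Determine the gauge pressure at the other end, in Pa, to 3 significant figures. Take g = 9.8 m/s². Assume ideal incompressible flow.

106000 Pa

Mass conservation (A₁v₁ = A₂v₂) gives v₂ = 3.57 × 77.4/10.9 = 25.4 m/s.
Applying Bernoulli between the two ends and solving for P₂: P₂ = P₁ + ½ρ(v₁² − v₂²) − ρgΔh.
P₂ = 420000 + ½·912·(3.57² − 25.4²) − 912·9.8·(+2.75) = 420000 + (-289000) − (24600) = 106000 Pa.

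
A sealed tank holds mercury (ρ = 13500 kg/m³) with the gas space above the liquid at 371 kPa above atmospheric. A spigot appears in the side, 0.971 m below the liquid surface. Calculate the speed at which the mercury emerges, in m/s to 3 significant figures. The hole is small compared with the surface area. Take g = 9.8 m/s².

8.60 m/s

Take point 1 at the surface (v₁ ≈ 0) and point 2 at the hole (at atmospheric pressure). Bernoulli: P₁ + ρg h = P_atm + ½ρv₂².
With P₁ − P_atm = 371000 Pa, v₂ = √(2gh + 2ΔP/ρ) = √(2·9.8·0.971 + 2·371000/13500) = 8.60 m/s.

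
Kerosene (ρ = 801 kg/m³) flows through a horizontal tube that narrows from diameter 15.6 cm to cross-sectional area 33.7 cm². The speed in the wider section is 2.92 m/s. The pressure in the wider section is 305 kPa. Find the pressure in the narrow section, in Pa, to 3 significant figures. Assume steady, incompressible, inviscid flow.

P₂ ≈ 199000 Pa

Continuity gives A₁v₁ = A₂v₂, so v₂ = (191 cm²)/(33.7 cm²) × 2.92 m/s = 16.6 m/s.
With no height change, Bernoulli's equation is P₁ + ½ρv₁² = P₂ + ½ρv₂².
P₂ = P₁ − ½ρ(v₂² − v₁²) = 305000 − ½·801·(16.6² − 2.92²) = 305000 − 106000 = 199000 Pa.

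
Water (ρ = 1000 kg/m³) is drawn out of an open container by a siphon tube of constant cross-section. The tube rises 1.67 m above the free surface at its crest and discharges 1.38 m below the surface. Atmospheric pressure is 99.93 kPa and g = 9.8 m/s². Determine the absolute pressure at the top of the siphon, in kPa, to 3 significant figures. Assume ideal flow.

P_top = 70.0 kPa

The outlet speed comes from Torricelli: v = √(2g·1.38) = 5.20 m/s.
Continuity keeps v the same throughout the tube; from surface to crest, P_atm + 0 = P_top + ½ρv² + ρg·h_top.
P_top = 99930 − ½·1000·5.20² − 1000·9.8·1.67 = 70000 Pa.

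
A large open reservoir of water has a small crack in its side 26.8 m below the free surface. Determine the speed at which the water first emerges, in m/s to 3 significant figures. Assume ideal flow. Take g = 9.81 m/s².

Torricelli's result v = √(2gh) gives v = √(2·9.81·26.8) = 22.9 m/s.

v = 22.9 m/s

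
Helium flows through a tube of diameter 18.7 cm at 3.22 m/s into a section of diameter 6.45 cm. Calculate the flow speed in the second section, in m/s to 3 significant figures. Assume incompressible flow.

By continuity, v₂ = v₁·A₁/A₂ = 3.22·(275/32.7) = 27.1 m/s.

v₂ ≈ 27.1 m/s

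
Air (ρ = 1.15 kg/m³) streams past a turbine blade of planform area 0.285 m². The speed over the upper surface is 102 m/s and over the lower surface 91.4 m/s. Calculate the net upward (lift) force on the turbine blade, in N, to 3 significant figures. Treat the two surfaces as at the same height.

The faster flow above has the lower pressure; Bernoulli (same height) gives ΔP = ½ρ(v_up² − v_low²).
ΔP = ½·1.15·(102² − 91.4²) = 1180 Pa.
Lift = ΔP · A = 1180 × 0.285 = 336 N.

F = 336 N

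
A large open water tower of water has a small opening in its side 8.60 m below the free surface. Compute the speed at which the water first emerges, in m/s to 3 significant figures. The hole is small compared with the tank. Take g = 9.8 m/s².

Torricelli's result v = √(2gh) gives v = √(2·9.8·8.60) = 13.0 m/s.

v ≈ 13.0 m/s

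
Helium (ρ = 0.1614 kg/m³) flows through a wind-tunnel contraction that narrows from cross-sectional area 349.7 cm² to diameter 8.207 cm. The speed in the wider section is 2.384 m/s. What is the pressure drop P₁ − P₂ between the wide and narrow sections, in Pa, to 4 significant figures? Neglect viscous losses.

ΔP ≈ 19.58 Pa

The volume flow rate is constant, so v₂ = (A₁/A₂)v₁ = (349.7/52.90)·2.384 = 15.76 m/s.
With no height change, Bernoulli's equation is P₁ + ½ρv₁² = P₂ + ½ρv₂².
P₁ − P₂ = ½·0.1614·(15.76² − 2.384²) = ½·0.1614·242.7 = 19.58 Pa.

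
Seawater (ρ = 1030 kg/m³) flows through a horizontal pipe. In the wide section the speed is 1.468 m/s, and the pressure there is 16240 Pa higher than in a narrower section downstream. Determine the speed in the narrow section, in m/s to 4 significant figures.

v₂ = 5.804 m/s

With h₁ = h₂, rearranging Bernoulli gives v₂ = √(v₁² + 2ΔP/ρ).
v₂ = √(1.468² + 2·16240/1030) = √(2.155 + 31.53) = 5.804 m/s.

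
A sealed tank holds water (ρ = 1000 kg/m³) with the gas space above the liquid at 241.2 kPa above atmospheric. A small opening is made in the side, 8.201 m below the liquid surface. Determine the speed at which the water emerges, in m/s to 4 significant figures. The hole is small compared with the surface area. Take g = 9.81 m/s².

Take point 1 at the surface (v₁ ≈ 0) and point 2 at the hole (at atmospheric pressure). Bernoulli: P₁ + ρg h = P_atm + ½ρv₂².
With P₁ − P_atm = 241200 Pa, v₂ = √(2gh + 2ΔP/ρ) = √(2·9.81·8.201 + 2·241200/1000) = 25.36 m/s.

25.36 m/s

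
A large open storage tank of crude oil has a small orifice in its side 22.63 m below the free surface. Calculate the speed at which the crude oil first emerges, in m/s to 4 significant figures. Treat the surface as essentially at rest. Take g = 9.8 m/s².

Bernoulli from surface to hole (P equal, v_surface ≈ 0): v = √(2gh) = √(2×9.8×22.63) = 21.06 m/s.

21.06 m/s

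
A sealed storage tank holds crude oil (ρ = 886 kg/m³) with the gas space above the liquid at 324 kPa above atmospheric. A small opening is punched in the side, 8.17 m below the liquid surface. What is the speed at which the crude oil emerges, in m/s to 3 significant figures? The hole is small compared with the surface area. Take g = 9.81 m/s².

v ≈ 29.9 m/s

Take point 1 at the surface (v₁ ≈ 0) and point 2 at the hole (at atmospheric pressure). Bernoulli: P₁ + ρg h = P_atm + ½ρv₂².
With P₁ − P_atm = 324000 Pa, v₂ = √(2gh + 2ΔP/ρ) = √(2·9.81·8.17 + 2·324000/886) = 29.9 m/s.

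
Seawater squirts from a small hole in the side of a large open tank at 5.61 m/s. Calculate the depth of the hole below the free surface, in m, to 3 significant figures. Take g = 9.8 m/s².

Torricelli: v = √(2gh), so h = v²/(2g).
h = 5.61²/(2·9.8) = 31.5/19.60 = 1.61 m.

h ≈ 1.61 m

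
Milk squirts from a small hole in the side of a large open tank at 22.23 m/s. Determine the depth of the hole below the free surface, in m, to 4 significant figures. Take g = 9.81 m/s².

25.19 m

For a small hole in a large open tank, ½v² = gh, giving h = v²/(2g).
h = 22.23²/(2·9.81) = 494.2/19.62 = 25.19 m.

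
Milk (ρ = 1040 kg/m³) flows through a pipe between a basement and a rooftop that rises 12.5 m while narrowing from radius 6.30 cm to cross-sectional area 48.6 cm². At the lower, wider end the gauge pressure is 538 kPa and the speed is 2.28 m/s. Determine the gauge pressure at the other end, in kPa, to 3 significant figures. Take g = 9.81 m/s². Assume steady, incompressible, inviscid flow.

P₂ ≈ 395 kPa

Continuity gives A₁v₁ = A₂v₂, so v₂ = (125 cm²)/(48.6 cm²) × 2.28 m/s = 5.85 m/s.
Energy conservation along the streamline gives P₂ = P₁ − ½ρ(v₂² − v₁²) − ρg(h₂ − h₁).
P₂ = 538000 + ½·1040·(2.28² − 5.85²) − 1040·9.81·(+12.5) = 538000 + (-15100) − (128000) = 395000 Pa.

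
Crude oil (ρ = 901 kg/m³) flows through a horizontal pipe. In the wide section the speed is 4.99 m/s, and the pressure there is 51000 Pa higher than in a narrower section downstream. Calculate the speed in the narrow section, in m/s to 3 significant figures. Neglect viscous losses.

Horizontal Bernoulli: P₁ + ½ρv₁² = P₂ + ½ρv₂², so v₂² = v₁² + 2(P₁ − P₂)/ρ.
v₂ = √(4.99² + 2·51000/901) = √(24.9 + 113) = 11.8 m/s.

v₂ ≈ 11.8 m/s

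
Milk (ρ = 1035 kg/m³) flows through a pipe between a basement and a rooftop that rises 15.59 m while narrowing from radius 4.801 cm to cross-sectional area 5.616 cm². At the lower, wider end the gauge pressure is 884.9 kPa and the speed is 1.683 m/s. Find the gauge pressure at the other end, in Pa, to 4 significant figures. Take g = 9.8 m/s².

Continuity gives A₁v₁ = A₂v₂, so v₂ = (72.41 cm²)/(5.616 cm²) × 1.683 m/s = 21.70 m/s.
Applying Bernoulli between the two ends and solving for P₂: P₂ = P₁ + ½ρ(v₁² − v₂²) − ρgΔh.
P₂ = 884900 + ½·1035·(1.683² − 21.70²) − 1035·9.8·(+15.59) = 884900 + (-242200) − (158100) = 484500 Pa.

484500 Pa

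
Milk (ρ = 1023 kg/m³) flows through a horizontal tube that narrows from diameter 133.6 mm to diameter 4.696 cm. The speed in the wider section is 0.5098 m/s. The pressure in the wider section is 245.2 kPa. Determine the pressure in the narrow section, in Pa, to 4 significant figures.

P₂ ≈ 236600 Pa

The volume flow rate is constant, so v₂ = (A₁/A₂)v₁ = (140.2/17.32)·0.5098 = 4.126 m/s.
Along the horizontal streamline, P + ½ρv² is constant.
P₂ = P₁ − ½ρ(v₂² − v₁²) = 245200 − ½·1023·(4.126² − 0.5098²) = 245200 − 8576 = 236600 Pa.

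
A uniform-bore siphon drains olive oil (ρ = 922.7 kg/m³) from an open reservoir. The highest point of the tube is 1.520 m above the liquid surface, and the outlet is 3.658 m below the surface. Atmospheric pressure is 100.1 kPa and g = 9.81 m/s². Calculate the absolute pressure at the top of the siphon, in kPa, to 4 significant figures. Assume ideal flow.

53.23 kPa

The outlet speed comes from Torricelli: v = √(2g·3.658) = 8.472 m/s.
The bore is uniform, so the speed at the crest is the same v. Bernoulli surface→crest: P_atm = P_top + ½ρv² + ρg·h_top.
P_top = 100100 − ½·922.7·8.472² − 922.7·9.81·1.520 = 53230 Pa.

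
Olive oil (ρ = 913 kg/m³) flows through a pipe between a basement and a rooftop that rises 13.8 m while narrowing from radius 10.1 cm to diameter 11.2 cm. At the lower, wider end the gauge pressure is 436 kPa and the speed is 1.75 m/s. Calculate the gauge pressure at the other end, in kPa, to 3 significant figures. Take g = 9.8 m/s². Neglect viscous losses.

P₂ = 299 kPa

Mass conservation (A₁v₁ = A₂v₂) gives v₂ = 1.75 × 320/98.5 = 5.69 m/s.
Applying Bernoulli between the two ends and solving for P₂: P₂ = P₁ + ½ρ(v₁² − v₂²) − ρgΔh.
P₂ = 436000 + ½·913·(1.75² − 5.69²) − 913·9.8·(+13.8) = 436000 + (-13400) − (123000) = 299000 Pa.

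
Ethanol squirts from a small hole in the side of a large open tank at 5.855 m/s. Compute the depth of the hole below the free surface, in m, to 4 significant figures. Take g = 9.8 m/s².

Inverting v = √(2gh) gives h = v² / 2g.
h = 5.855²/(2·9.8) = 34.28/19.60 = 1.749 m.

h ≈ 1.749 m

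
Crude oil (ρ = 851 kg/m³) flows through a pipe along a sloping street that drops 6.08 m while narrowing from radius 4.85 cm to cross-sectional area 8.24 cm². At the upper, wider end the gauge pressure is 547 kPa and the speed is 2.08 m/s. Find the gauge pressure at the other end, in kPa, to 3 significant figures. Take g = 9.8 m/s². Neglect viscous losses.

By continuity, v₂ = v₁·A₁/A₂ = 2.08·(73.9/8.24) = 18.7 m/s.
Bernoulli: P₁ + ½ρv₁² + ρg h₁ = P₂ + ½ρv₂² + ρg h₂, so P₂ = P₁ + ½ρ(v₁² − v₂²) − ρg(h₂ − h₁).
P₂ = 547000 + ½·851·(2.08² − 18.7²) − 851·9.8·(−6.08) = 547000 + (-146000) − (-50700) = 451000 Pa.

P₂ = 451 kPa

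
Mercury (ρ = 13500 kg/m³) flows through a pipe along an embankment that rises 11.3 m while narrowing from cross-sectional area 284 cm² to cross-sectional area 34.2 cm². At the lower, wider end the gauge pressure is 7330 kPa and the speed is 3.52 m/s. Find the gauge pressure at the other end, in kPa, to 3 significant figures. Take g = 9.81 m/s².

By continuity, v₂ = v₁·A₁/A₂ = 3.52·(284/34.2) = 29.2 m/s.
Bernoulli: P₁ + ½ρv₁² + ρg h₁ = P₂ + ½ρv₂² + ρg h₂, so P₂ = P₁ + ½ρ(v₁² − v₂²) − ρg(h₂ − h₁).
P₂ = 7330000 + ½·13500·(3.52² − 29.2²) − 13500·9.81·(+11.3) = 7330000 + (-5680000) − (1500000) = 150000 Pa.

P₂ = 150 kPa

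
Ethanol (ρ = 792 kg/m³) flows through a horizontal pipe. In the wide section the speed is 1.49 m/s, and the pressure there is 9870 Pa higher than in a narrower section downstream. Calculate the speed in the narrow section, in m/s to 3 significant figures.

Horizontal Bernoulli: P₁ + ½ρv₁² = P₂ + ½ρv₂², so v₂² = v₁² + 2(P₁ − P₂)/ρ.
v₂ = √(1.49² + 2·9870/792) = √(2.22 + 24.9) = 5.21 m/s.

v₂ = 5.21 m/s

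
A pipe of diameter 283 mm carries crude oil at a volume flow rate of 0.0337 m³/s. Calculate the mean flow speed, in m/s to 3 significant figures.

Q = 0.0337 m³/s = 0.0337 m³/s.
v = Q/A = 0.0337 / 0.0629 = 0.536 m/s.

v ≈ 0.536 m/s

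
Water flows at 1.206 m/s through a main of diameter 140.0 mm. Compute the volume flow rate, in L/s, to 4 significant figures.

Q = A·v = 0.01539 m² × 1.206 m/s = 0.01856 m³/s.
Converting: 0.01856 m³/s × 1000 = 18.56 L/s.

Q = 18.56 L/s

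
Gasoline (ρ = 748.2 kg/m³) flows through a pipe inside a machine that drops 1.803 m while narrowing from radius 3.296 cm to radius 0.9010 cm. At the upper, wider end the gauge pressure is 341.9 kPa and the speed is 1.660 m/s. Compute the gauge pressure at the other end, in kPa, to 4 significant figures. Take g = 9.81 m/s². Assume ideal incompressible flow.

P₂ ≈ 171.6 kPa

By continuity, v₂ = v₁·A₁/A₂ = 1.660·(34.13/2.550) = 22.21 m/s.
Applying Bernoulli between the two ends and solving for P₂: P₂ = P₁ + ½ρ(v₁² − v₂²) − ρgΔh.
P₂ = 341900 + ½·748.2·(1.660² − 22.21²) − 748.2·9.81·(−1.803) = 341900 + (-183600) − (-13230) = 171600 Pa.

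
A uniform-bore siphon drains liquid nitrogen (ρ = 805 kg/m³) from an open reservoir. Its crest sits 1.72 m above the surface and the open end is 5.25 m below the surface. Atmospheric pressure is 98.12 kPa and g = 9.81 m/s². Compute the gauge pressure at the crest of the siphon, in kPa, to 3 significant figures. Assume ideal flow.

The outlet speed comes from Torricelli: v = √(2g·5.25) = 10.1 m/s.
With constant cross-section the crest speed equals v; applying Bernoulli from the surface up to the crest, P_top = P_atm − ½ρv² − ρg·h_top.
P_top = 98120 − ½·805·10.1² − 805·9.81·1.72 = 43100 Pa. So P_gauge = P_top − P_atm = -55000 Pa.

P_gauge = -55.0 kPa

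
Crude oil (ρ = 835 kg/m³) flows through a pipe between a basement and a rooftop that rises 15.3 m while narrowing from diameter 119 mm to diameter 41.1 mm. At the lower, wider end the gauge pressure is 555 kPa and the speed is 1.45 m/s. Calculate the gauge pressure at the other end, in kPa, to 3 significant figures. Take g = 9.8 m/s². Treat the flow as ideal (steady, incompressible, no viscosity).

P₂ ≈ 369 kPa

Mass conservation (A₁v₁ = A₂v₂) gives v₂ = 1.45 × 111/13.3 = 12.2 m/s.
Energy conservation along the streamline gives P₂ = P₁ − ½ρ(v₂² − v₁²) − ρg(h₂ − h₁).
P₂ = 555000 + ½·835·(1.45² − 12.2²) − 835·9.8·(+15.3) = 555000 + (-60800) − (125000) = 369000 Pa.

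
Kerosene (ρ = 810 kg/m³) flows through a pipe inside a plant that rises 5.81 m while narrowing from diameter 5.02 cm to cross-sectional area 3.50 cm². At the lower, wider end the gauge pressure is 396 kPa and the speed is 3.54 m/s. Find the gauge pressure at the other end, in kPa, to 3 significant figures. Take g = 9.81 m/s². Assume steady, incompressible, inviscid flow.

Continuity gives A₁v₁ = A₂v₂, so v₂ = (19.8 cm²)/(3.50 cm²) × 3.54 m/s = 20.0 m/s.
Energy conservation along the streamline gives P₂ = P₁ − ½ρ(v₂² − v₁²) − ρg(h₂ − h₁).
P₂ = 396000 + ½·810·(3.54² − 20.0²) − 810·9.81·(+5.81) = 396000 + (-157000) − (46200) = 193000 Pa.

P₂ ≈ 193 kPa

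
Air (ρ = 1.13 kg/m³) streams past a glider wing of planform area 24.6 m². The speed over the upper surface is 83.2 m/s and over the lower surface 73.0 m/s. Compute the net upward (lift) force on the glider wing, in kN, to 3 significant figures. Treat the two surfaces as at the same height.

F = 22.1 kN

From P + ½ρv² = const at equal height, P_low − P_up = ½ρ(v_up² − v_low²).
ΔP = ½·1.13·(83.2² − 73.0²) = 900 Pa.
Lift = ΔP · A = 900 × 24.6 = 22100 N.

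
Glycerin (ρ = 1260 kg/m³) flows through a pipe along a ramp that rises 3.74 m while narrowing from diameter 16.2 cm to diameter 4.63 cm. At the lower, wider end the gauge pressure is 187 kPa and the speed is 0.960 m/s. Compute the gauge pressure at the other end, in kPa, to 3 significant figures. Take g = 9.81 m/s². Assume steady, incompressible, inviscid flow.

54.3 kPa

Mass conservation (A₁v₁ = A₂v₂) gives v₂ = 0.960 × 206/16.8 = 11.8 m/s.
Applying Bernoulli between the two ends and solving for P₂: P₂ = P₁ + ½ρ(v₁² − v₂²) − ρgΔh.
P₂ = 187000 + ½·1260·(0.960² − 11.8²) − 1260·9.81·(+3.74) = 187000 + (-86400) − (46200) = 54300 Pa.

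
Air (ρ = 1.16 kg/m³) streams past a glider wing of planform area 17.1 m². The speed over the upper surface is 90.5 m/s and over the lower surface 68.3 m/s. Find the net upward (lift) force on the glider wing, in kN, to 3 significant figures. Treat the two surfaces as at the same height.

35.0 kN

With equal heights on the two surfaces, Bernoulli gives P_lower − P_upper = ½ρ(v_upper² − v_lower²).
ΔP = ½·1.16·(90.5² − 68.3²) = 2040 Pa.
Lift = ΔP · A = 2040 × 17.1 = 35000 N.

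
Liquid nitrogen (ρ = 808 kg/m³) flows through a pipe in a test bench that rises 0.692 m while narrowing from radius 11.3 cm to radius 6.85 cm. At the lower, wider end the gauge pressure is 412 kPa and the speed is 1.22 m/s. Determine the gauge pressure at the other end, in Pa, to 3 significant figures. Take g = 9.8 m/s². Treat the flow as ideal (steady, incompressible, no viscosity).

P₂ = 403000 Pa

The volume flow rate is constant, so v₂ = (A₁/A₂)v₁ = (401/147)·1.22 = 3.32 m/s.
Applying Bernoulli between the two ends and solving for P₂: P₂ = P₁ + ½ρ(v₁² − v₂²) − ρgΔh.
P₂ = 412000 + ½·808·(1.22² − 3.32²) − 808·9.8·(+0.692) = 412000 + (-3850) − (5480) = 403000 Pa.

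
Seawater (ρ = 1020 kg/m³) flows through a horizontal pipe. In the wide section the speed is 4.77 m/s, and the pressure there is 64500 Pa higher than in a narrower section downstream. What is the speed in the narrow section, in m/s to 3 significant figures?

Horizontal Bernoulli: P₁ + ½ρv₁² = P₂ + ½ρv₂², so v₂² = v₁² + 2(P₁ − P₂)/ρ.
v₂ = √(4.77² + 2·64500/1020) = √(22.8 + 126) = 12.2 m/s.

v₂ ≈ 12.2 m/s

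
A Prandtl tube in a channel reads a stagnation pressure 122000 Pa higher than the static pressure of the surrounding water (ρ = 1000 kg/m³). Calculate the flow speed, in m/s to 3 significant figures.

v ≈ 15.6 m/s

Bernoulli between the free stream and the stagnation point: ½ρv² = P_stag − P_static.
v = √(2ΔP/ρ) = √(2·122000/1000) = 15.6 m/s.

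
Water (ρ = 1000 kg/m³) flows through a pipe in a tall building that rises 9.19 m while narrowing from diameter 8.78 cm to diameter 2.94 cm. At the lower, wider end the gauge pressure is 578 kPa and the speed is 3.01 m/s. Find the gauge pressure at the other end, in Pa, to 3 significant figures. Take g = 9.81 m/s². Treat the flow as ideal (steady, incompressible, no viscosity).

P₂ ≈ 132000 Pa

The volume flow rate is constant, so v₂ = (A₁/A₂)v₁ = (60.5/6.79)·3.01 = 26.8 m/s.
Applying Bernoulli between the two ends and solving for P₂: P₂ = P₁ + ½ρ(v₁² − v₂²) − ρgΔh.
P₂ = 578000 + ½·1000·(3.01² − 26.8²) − 1000·9.81·(+9.19) = 578000 + (-356000) − (90200) = 132000 Pa.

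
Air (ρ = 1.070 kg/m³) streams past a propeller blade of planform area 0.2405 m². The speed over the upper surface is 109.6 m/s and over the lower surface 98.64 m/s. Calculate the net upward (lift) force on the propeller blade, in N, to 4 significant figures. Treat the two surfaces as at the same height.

293.7 N

From P + ½ρv² = const at equal height, P_low − P_up = ½ρ(v_up² − v_low²).
ΔP = ½·1.070·(109.6² − 98.64²) = 1221 Pa.
Lift = ΔP · A = 1221 × 0.2405 = 293.7 N.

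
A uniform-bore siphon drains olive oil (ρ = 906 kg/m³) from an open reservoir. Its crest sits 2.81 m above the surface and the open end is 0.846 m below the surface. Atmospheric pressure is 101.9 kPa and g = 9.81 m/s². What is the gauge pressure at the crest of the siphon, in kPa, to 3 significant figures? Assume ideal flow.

Bernoulli surface→outlet gives ½v² = g·h_out, so v = √(2·9.81·0.846) = 4.07 m/s.
Continuity keeps v the same throughout the tube; from surface to crest, P_atm + 0 = P_top + ½ρv² + ρg·h_top.
P_top = 101900 − ½·906·4.07² − 906·9.81·2.81 = 69400 Pa. So P_gauge = P_top − P_atm = -32500 Pa.

P_gauge = -32.5 kPa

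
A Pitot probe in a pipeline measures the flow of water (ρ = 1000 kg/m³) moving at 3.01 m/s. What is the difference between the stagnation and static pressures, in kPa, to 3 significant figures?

4.53 kPa

The dynamic pressure equals the rise in static pressure at the stagnation point: ΔP = ½ρv².
ΔP = ½·1000·3.01² = 4530 Pa.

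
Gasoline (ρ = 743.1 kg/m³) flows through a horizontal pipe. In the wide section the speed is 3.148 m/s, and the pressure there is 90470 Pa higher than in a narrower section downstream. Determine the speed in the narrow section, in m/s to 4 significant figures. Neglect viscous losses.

v₂ ≈ 15.92 m/s

Along the level pipe P + ½ρv² is conserved, hence v₂² = v₁² + 2(P₁ − P₂)/ρ.
v₂ = √(3.148² + 2·90470/743.1) = √(9.910 + 243.5) = 15.92 m/s.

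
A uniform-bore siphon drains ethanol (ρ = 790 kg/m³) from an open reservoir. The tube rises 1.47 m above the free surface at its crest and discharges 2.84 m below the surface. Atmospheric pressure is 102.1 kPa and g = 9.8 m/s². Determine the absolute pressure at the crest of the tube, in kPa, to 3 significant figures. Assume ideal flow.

From the surface to the outlet (both open to atmosphere, surface at rest): v = √(2g·h_out) = √(2·9.8·2.84) = 7.46 m/s.
With constant cross-section the crest speed equals v; applying Bernoulli from the surface up to the crest, P_top = P_atm − ½ρv² − ρg·h_top.
P_top = 102100 − ½·790·7.46² − 790·9.8·1.47 = 68700 Pa.

P_top ≈ 68.7 kPa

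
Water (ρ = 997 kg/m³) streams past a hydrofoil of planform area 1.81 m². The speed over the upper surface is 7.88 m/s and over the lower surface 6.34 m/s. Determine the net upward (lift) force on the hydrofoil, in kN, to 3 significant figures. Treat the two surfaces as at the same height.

The faster flow above has the lower pressure; Bernoulli (same height) gives ΔP = ½ρ(v_up² − v_low²).
ΔP = ½·997·(7.88² − 6.34²) = 10900 Pa.
Lift = ΔP · A = 10900 × 1.81 = 19800 N.

F = 19.8 kN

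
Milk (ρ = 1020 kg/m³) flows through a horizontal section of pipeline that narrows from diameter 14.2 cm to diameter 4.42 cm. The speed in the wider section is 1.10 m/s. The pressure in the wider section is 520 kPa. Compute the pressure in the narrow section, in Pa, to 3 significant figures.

By continuity, v₂ = v₁·A₁/A₂ = 1.10·(158/15.3) = 11.4 m/s.
The pipe is horizontal, so Bernoulli reduces to P₁ + ½ρv₁² = P₂ + ½ρv₂².
P₂ = P₁ − ½ρ(v₂² − v₁²) = 520000 − ½·1020·(11.4² − 1.10²) = 520000 − 65100 = 455000 Pa.

P₂ = 455000 Pa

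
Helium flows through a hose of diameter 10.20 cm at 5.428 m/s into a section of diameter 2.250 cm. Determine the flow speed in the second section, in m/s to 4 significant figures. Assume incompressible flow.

111.6 m/s

Mass conservation (A₁v₁ = A₂v₂) gives v₂ = 5.428 × 81.71/3.976 = 111.6 m/s.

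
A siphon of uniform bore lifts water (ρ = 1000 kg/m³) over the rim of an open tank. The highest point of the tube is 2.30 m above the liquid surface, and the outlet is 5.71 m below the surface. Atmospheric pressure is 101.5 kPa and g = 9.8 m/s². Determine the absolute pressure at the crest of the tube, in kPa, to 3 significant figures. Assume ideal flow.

23.0 kPa

From the surface to the outlet (both open to atmosphere, surface at rest): v = √(2g·h_out) = √(2·9.8·5.71) = 10.6 m/s.
Continuity keeps v the same throughout the tube; from surface to crest, P_atm + 0 = P_top + ½ρv² + ρg·h_top.
P_top = 101500 − ½·1000·10.6² − 1000·9.8·2.30 = 23000 Pa.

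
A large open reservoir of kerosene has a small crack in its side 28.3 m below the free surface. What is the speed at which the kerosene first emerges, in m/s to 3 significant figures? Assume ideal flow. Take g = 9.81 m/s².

The surface is effectively still and both ends are open, so ½v² = gh and v = √(2·9.81·28.3) = 23.6 m/s.

v = 23.6 m/s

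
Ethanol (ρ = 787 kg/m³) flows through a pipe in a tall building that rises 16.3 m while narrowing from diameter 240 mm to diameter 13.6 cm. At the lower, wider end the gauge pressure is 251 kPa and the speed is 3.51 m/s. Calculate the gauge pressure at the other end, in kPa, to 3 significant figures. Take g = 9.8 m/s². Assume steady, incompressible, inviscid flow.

By continuity, v₂ = v₁·A₁/A₂ = 3.51·(452/145) = 10.9 m/s.
Applying Bernoulli between the two ends and solving for P₂: P₂ = P₁ + ½ρ(v₁² − v₂²) − ρgΔh.
P₂ = 251000 + ½·787·(3.51² − 10.9²) − 787·9.8·(+16.3) = 251000 + (-42200) − (126000) = 83100 Pa.

P₂ = 83.1 kPa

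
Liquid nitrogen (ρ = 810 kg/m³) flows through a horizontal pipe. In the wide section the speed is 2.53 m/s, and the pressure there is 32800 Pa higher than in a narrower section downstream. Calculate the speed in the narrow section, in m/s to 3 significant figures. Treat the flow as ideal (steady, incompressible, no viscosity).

Horizontal Bernoulli: P₁ + ½ρv₁² = P₂ + ½ρv₂², so v₂² = v₁² + 2(P₁ − P₂)/ρ.
v₂ = √(2.53² + 2·32800/810) = √(6.40 + 81.0) = 9.35 m/s.

v₂ ≈ 9.35 m/s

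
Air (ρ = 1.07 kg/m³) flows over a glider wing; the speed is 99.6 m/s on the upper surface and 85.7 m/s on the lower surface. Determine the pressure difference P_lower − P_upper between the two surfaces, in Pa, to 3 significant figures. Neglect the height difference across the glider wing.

The pressure is lower where the speed is higher: ΔP = ½ρ(v_up² − v_low²).
ΔP = ½·1.07·(99.6² − 85.7²) = 1380 Pa.

ΔP ≈ 1380 Pa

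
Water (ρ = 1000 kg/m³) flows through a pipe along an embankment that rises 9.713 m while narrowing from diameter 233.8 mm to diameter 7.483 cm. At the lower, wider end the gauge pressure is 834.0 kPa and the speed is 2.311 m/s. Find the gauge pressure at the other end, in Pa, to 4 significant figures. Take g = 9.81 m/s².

P₂ ≈ 486900 Pa

The volume flow rate is constant, so v₂ = (A₁/A₂)v₁ = (429.3/43.98)·2.311 = 22.56 m/s.
Energy conservation along the streamline gives P₂ = P₁ − ½ρ(v₂² − v₁²) − ρg(h₂ − h₁).
P₂ = 834000 + ½·1000·(2.311² − 22.56²) − 1000·9.81·(+9.713) = 834000 + (-251800) − (95280) = 486900 Pa.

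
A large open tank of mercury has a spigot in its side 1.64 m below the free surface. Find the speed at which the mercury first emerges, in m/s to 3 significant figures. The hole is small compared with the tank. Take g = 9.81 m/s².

v ≈ 5.67 m/s

The surface is effectively still and both ends are open, so ½v² = gh and v = √(2·9.81·1.64) = 5.67 m/s.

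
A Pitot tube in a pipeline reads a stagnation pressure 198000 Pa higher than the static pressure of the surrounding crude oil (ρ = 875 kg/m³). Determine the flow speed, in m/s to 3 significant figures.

At the stagnation point the flow is brought to rest, so Bernoulli gives P_stag − P_static = ½ρv².
v = √(2ΔP/ρ) = √(2·198000/875) = 21.3 m/s.

v ≈ 21.3 m/s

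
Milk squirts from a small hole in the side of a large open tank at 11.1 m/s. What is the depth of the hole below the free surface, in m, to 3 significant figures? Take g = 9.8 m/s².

Inverting v = √(2gh) gives h = v² / 2g.
h = 11.1²/(2·9.8) = 123/19.60 = 6.29 m.

6.29 m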